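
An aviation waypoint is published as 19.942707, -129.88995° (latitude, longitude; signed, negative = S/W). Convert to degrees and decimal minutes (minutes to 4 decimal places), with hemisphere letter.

19° 56.5624′ N, 129° 53.3970′ W

Latitude: minutes = (19.942707 − 19) × 60 = 56.562420
Longitude is negative → W; |value| = 129.889950
λ: fractional part 0.889950 → 53.397000 minutes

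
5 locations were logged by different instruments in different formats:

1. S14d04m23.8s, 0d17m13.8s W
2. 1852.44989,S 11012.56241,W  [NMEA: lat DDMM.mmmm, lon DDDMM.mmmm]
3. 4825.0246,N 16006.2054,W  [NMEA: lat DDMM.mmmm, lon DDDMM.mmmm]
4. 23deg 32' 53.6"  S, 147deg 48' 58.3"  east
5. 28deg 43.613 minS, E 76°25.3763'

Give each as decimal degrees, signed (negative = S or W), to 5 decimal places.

1. -14.07328, -0.28717
2. -18.87416, -110.20937
3. 48.41708, -160.10342
4. -23.54822, 147.81619
5. -28.72688, 76.42294

Point 1:
  Lat: 4′ + 23.8″ = 4.39667′; 14 + 4.39667/60 = 14.073278
  hemisphere S, so the sign is −
  Lon: 0° + 17/60 + 13.8/3600 = 0 + 0.283333 + 0.003833 = 0.287167
  W → negative
Point 2:
  φ: degrees = first 2 digits = 18, minutes = 52.44989; 18 + 52.44989/60 = 18.874165
  hemisphere S, so the sign is −
  λ: degrees = first 3 digits = 110, minutes = 12.56241; 110 + 12.56241/60 = 110.209374
  hemisphere W, so the sign is −
Point 3:
  Latitude: degrees = first 2 digits = 48, minutes = 25.0246; 48 + 25.0246/60 = 48.417077
  N ⇒ keep positive
  Lon: split at 3 digits → 160° and 6.2054′; 160 + 6.2054/60 = 160.103423
  hemisphere W, so the sign is −
Point 4:
  Lat: 23 + 32/60 + 53.6/3600 = 23.548222
  S ⇒ negate
  Lon: 147° + 48/60 + 58.3/3600 = 147 + 0.800000 + 0.016194 = 147.816194
  E → positive
Point 5:
  Latitude: 43.613′ = 0.726883°; total 28.726883
  S ⇒ negate
  Longitude: 25.3763′ = 0.422938°; total 76.422938
  E ⇒ keep positive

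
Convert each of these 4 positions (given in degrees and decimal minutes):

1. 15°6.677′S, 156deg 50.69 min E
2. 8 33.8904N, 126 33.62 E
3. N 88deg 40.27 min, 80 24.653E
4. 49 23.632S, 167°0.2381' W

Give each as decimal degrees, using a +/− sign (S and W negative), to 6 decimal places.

Point 1:
  Lat: 15 + 6.677/60 = 15.1112833
  S → negative
  λ: 50.69′ = 0.844833°; total 156.8448333
  E ⇒ keep positive
Point 2:
  Latitude: 8 + 33.8904/60 = 8.5648400
  N ⇒ keep positive
  Longitude: 33.62′ = 0.560333°; total 126.5603333
  E → positive
Point 3:
  Latitude: 40.27′ = 0.671167°; total 88.6711667
  N → positive
  Lon: 80 + 24.653/60 = 80.4108833
  E ⇒ keep positive
Point 4:
  Lat: 49 + 23.632/60 = 49.3938667
  S ⇒ negate
  Longitude: 0.2381′ = 0.003968°; total 167.0039683
  W ⇒ negate

1. -15.111283, 156.844833
2. 8.564840, 126.560333
3. 88.671167, 80.410883
4. -49.393867, -167.003968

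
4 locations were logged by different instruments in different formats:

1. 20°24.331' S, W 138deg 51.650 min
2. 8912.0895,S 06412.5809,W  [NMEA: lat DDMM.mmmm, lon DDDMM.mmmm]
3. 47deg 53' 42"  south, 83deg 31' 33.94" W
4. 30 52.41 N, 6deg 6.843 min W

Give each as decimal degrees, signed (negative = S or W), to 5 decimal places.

Point 1:
  Lat: 20 + 24.331/60 = 20.405517
  hemisphere S, so the sign is −
  Longitude: 51.65′ = 0.860833°; total 138.860833
  hemisphere W, so the sign is −
Point 2:
  φ: split at 2 digits → 89° and 12.0895′; 89 + 12.0895/60 = 89.201492
  S ⇒ negate
  Longitude: split at 3 digits → 064° and 12.5809′; 64 + 12.5809/60 = 64.209682
  hemisphere W, so the sign is −
Point 3:
  Latitude: 47 + 53/60 + 42/3600 = 47.895000
  S → negative
  λ: 83 + 31/60 + 33.94/3600 = 83.526094
  hemisphere W, so the sign is −
Point 4:
  Latitude: 30 + 52.41/60 = 30.873500
  N ⇒ keep positive
  Lon: 6 + 6.843/60 = 6.114050
  W → negative

1. -20.40552, -138.86083
2. -89.20149, -64.20968
3. -47.89500, -83.52609
4. 30.87350, -6.11405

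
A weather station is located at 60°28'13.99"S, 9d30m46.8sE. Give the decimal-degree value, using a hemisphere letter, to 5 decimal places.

60.47055° S, 9.51300° E

φ: 28′ + 13.99″ = 28.23317′; 60 + 28.23317/60 = 60.470553
λ: 30′ + 46.8″ = 30.78000′; 9 + 30.78000/60 = 9.513000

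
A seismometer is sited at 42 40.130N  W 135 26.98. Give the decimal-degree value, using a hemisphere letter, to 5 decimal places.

42.66883° N, 135.44967° W

Lat: 40.13′ = 0.668833°; total 42.668833
λ: 26.98′ = 0.449667°; total 135.449667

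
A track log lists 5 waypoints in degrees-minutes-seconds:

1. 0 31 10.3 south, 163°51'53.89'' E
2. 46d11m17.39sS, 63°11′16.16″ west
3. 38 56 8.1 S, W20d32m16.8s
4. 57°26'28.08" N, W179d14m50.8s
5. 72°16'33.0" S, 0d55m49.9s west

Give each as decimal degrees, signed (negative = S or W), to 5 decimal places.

Point 1:
  Latitude: 0° + 31/60 + 10.3/3600 = 0 + 0.516667 + 0.002861 = 0.519528
  S → negative
  λ: 51′ + 53.89″ = 51.89817′; 163 + 51.89817/60 = 163.864969
  E ⇒ keep positive
Point 2:
  Lat: 11′ + 17.39″ = 11.28983′; 46 + 11.28983/60 = 46.188164
  S ⇒ negate
  Longitude: 63 + 11/60 + 16.16/3600 = 63.187822
  W ⇒ negate
Point 3:
  Latitude: 38° + 56/60 + 8.1/3600 = 38 + 0.933333 + 0.002250 = 38.935583
  hemisphere S, so the sign is −
  λ: 20 + 32/60 + 16.8/3600 = 20.538000
  W → negative
Point 4:
  φ: 26′ + 28.08″ = 26.46800′; 57 + 26.46800/60 = 57.441133
  N → positive
  Longitude: 179 + 14/60 + 50.8/3600 = 179.247444
  hemisphere W, so the sign is −
Point 5:
  Lat: 72 + 16/60 + 33/3600 = 72.275833
  S ⇒ negate
  Longitude: 0 + 55/60 + 49.9/3600 = 0.930528
  hemisphere W, so the sign is −

1. -0.51953, 163.86497
2. -46.18816, -63.18782
3. -38.93558, -20.53800
4. 57.44113, -179.24744
5. -72.27583, -0.93053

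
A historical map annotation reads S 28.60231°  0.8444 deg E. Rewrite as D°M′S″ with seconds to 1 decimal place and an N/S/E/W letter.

28°36′8.3″ S, 0°50′39.8″ E

Latitude: 0.602310 × 60 = 36.13860′ → 36′, remainder × 60 = 8.316″
Longitude: 0.844400° → 50.66400′; 0.66400 × 60 = 39.840″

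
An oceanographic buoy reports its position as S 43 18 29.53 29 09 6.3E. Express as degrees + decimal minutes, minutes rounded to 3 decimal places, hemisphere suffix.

43° 18.492′ S, 29° 9.105′ E

Lat: seconds/60 = 0.49217; minutes = 18 + 0.49217 = 18.49217
Lon: seconds/60 = 0.10500; minutes = 9 + 0.10500 = 9.10500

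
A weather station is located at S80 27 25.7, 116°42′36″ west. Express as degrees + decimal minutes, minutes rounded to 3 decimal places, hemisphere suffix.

Latitude: seconds/60 = 0.42833; minutes = 27 + 0.42833 = 27.42833
λ: 42 + 36/60 = 42.60000′

80° 27.428′ S, 116° 42.600′ W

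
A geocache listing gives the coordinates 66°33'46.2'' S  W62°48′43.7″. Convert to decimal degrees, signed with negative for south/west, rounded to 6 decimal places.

-66.562833, -62.812139

φ: 66° + 33/60 + 46.2/3600 = 66 + 0.550000 + 0.012833 = 66.5628333
hemisphere S, so the sign is −
λ: 62 + 48/60 + 43.7/3600 = 62.8121389
hemisphere W, so the sign is −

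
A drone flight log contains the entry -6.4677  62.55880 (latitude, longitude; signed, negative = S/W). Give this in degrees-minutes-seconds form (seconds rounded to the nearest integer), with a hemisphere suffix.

6°28′4″ S, 62°33′32″ E

Latitude is negative → S; |value| = 6.467700
Lat: 0.467700° → 28.06200′; 0.06200 × 60 = 3.72″
λ: whole degrees 62; 33.52800′ → 33′ and 31.68″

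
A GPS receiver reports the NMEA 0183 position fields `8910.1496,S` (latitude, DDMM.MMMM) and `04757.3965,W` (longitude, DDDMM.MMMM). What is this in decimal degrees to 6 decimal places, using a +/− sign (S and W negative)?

-89.169160, -47.956608

φ: degrees = first 2 digits = 89, minutes = 10.1496; 89 + 10.1496/60 = 89.1691600
hemisphere S, so the sign is −
λ: degrees = first 3 digits = 47, minutes = 57.3965; 47 + 57.3965/60 = 47.9566083
hemisphere W, so the sign is −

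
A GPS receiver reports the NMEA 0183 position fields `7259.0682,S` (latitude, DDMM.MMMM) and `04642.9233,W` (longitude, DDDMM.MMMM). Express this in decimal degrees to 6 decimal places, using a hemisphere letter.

72.984470° S, 46.715388° W

Lat: split at 2 digits → 72° and 59.0682′; 72 + 59.0682/60 = 72.9844700
Lon: split at 3 digits → 046° and 42.9233′; 46 + 42.9233/60 = 46.7153883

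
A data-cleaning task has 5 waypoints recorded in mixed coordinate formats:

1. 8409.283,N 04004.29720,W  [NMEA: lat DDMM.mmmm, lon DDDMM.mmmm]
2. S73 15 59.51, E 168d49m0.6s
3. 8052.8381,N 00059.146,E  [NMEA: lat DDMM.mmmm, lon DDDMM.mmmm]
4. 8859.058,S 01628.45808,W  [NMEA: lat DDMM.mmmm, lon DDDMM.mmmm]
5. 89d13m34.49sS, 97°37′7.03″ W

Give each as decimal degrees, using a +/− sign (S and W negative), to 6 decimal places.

1. 84.154717, -40.071620
2. -73.266531, 168.816833
3. 80.880635, 0.985767
4. -88.984300, -16.474301
5. -89.226247, -97.618619

Point 1:
  Latitude: degrees = first 2 digits = 84, minutes = 9.283; 84 + 9.283/60 = 84.1547167
  N → positive
  Lon: split at 3 digits → 040° and 4.2972′; 40 + 4.2972/60 = 40.0716200
  W → negative
Point 2:
  Latitude: 15′ + 59.51″ = 15.99183′; 73 + 15.99183/60 = 73.2665306
  S → negative
  Lon: 168° + 49/60 + 0.6/3600 = 168 + 0.816667 + 0.000167 = 168.8168333
  E ⇒ keep positive
Point 3:
  Latitude: split at 2 digits → 80° and 52.8381′; 80 + 52.8381/60 = 80.8806350
  N ⇒ keep positive
  Lon: split at 3 digits → 000° and 59.146′; 0 + 59.146/60 = 0.9857667
  E → positive
Point 4:
  Lat: split at 2 digits → 88° and 59.058′; 88 + 59.058/60 = 88.9843000
  S → negative
  Longitude: split at 3 digits → 016° and 28.45808′; 16 + 28.45808/60 = 16.4743013
  W → negative
Point 5:
  φ: 89 + 13/60 + 34.49/3600 = 89.2262472
  hemisphere S, so the sign is −
  λ: 37′ + 7.03″ = 37.11717′; 97 + 37.11717/60 = 97.6186194
  W ⇒ negate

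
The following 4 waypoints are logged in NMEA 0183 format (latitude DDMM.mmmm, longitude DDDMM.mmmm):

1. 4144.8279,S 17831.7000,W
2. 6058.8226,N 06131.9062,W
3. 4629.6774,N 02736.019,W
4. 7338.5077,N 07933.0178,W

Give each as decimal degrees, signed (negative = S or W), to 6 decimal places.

Point 1:
  Lat: degrees = first 2 digits = 41, minutes = 44.8279; 41 + 44.8279/60 = 41.7471317
  hemisphere S, so the sign is −
  λ: split at 3 digits → 178° and 31.7′; 178 + 31.7/60 = 178.5283333
  W → negative
Point 2:
  φ: split at 2 digits → 60° and 58.8226′; 60 + 58.8226/60 = 60.9803767
  N ⇒ keep positive
  Lon: degrees = first 3 digits = 61, minutes = 31.9062; 61 + 31.9062/60 = 61.5317700
  hemisphere W, so the sign is −
Point 3:
  φ: degrees = first 2 digits = 46, minutes = 29.6774; 46 + 29.6774/60 = 46.4946233
  N ⇒ keep positive
  Lon: degrees = first 3 digits = 27, minutes = 36.019; 27 + 36.019/60 = 27.6003167
  W ⇒ negate
Point 4:
  Latitude: split at 2 digits → 73° and 38.5077′; 73 + 38.5077/60 = 73.6417950
  N ⇒ keep positive
  λ: split at 3 digits → 079° and 33.0178′; 79 + 33.0178/60 = 79.5502967
  hemisphere W, so the sign is −

1. -41.747132, -178.528333
2. 60.980377, -61.531770
3. 46.494623, -27.600317
4. 73.641795, -79.550297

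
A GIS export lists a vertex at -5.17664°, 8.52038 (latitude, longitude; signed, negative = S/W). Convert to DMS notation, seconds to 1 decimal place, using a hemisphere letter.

Latitude is negative → S; |value| = 5.176640
Latitude: 0.176640° → 10.59840′; 0.59840 × 60 = 35.904″
Lon: 0.520380° → 31.22280′; 0.22280 × 60 = 13.368″

5°10′35.9″ S, 8°31′13.4″ E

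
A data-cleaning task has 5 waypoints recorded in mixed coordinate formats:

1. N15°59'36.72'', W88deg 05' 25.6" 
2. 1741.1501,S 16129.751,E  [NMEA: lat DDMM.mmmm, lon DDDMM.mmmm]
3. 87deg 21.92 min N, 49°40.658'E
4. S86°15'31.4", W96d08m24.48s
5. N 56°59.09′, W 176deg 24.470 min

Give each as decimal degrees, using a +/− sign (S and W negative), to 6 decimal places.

1. 15.993533, -88.090444
2. -17.685835, 161.495850
3. 87.365333, 49.677633
4. -86.258722, -96.140133
5. 56.984833, -176.407833

Point 1:
  Lat: 15 + 59/60 + 36.72/3600 = 15.9935333
  N ⇒ keep positive
  λ: 88° + 5/60 + 25.6/3600 = 88 + 0.083333 + 0.007111 = 88.0904444
  W → negative
Point 2:
  Latitude: split at 2 digits → 17° and 41.1501′; 17 + 41.1501/60 = 17.6858350
  S ⇒ negate
  λ: split at 3 digits → 161° and 29.751′; 161 + 29.751/60 = 161.4958500
  E → positive
Point 3:
  φ: 21.92′ = 0.365333°; total 87.3653333
  N ⇒ keep positive
  λ: 40.658′ = 0.677633°; total 49.6776333
  E → positive
Point 4:
  Lat: 86° + 15/60 + 31.4/3600 = 86 + 0.250000 + 0.008722 = 86.2587222
  hemisphere S, so the sign is −
  Lon: 96 + 8/60 + 24.48/3600 = 96.1401333
  hemisphere W, so the sign is −
Point 5:
  φ: 56 + 59.09/60 = 56.9848333
  N ⇒ keep positive
  Lon: 176 + 24.47/60 = 176.4078333
  hemisphere W, so the sign is −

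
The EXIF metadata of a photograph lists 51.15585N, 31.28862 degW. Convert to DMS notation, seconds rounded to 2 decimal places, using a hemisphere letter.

φ: whole degrees 51; 9.35100′ → 9′ and 21.0600″
λ: whole degrees 31; 17.31720′ → 17′ and 19.0320″

51°09′21.06″ N, 31°17′19.03″ W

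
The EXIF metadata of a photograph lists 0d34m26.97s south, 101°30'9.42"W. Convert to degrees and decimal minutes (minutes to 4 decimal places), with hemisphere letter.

φ: 34 + 26.97/60 = 34.449500′
λ: 30 + 9.42/60 = 30.157000′

0° 34.4495′ S, 101° 30.1570′ W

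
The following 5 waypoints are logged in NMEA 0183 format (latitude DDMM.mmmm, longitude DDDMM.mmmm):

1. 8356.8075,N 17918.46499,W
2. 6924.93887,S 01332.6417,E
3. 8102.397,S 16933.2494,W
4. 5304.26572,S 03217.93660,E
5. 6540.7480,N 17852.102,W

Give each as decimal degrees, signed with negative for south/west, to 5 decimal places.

1. 83.94679, -179.30775
2. -69.41565, 13.54403
3. -81.03995, -169.55416
4. -53.07110, 32.29894
5. 65.67913, -178.86837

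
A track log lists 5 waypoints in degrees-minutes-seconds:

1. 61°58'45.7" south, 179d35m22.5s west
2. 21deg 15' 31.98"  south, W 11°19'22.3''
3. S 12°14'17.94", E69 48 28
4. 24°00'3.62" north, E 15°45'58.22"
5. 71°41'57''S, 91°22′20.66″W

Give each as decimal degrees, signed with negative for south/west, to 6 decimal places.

1. -61.979361, -179.589583
2. -21.258883, -11.322861
3. -12.238317, 69.807778
4. 24.001006, 15.766172
5. -71.699167, -91.372406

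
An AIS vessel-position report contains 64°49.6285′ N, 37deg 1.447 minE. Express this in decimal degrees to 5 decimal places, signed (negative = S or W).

64.82714, 37.02412

φ: 49.6285′ = 0.827142°; total 64.827142
N → positive
Lon: 1.447′ = 0.024117°; total 37.024117
E ⇒ keep positive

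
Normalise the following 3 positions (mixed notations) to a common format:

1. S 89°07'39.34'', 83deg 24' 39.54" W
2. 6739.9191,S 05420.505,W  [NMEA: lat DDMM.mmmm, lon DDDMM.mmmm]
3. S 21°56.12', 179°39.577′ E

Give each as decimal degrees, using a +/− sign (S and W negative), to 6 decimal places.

1. -89.127594, -83.410983
2. -67.665318, -54.341750
3. -21.935333, 179.659617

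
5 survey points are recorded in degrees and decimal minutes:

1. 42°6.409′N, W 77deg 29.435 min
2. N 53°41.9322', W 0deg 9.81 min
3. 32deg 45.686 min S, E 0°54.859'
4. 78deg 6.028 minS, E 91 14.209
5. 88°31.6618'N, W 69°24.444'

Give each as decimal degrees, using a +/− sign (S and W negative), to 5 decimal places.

1. 42.10682, -77.49058
2. 53.69887, -0.16350
3. -32.76143, 0.91432
4. -78.10047, 91.23682
5. 88.52770, -69.40740

Point 1:
  φ: 42 + 6.409/60 = 42.106817
  N → positive
  Lon: 77 + 29.435/60 = 77.490583
  W → negative
Point 2:
  Lat: 41.9322′ = 0.698870°; total 53.698870
  N ⇒ keep positive
  Lon: 0 + 9.81/60 = 0.163500
  hemisphere W, so the sign is −
Point 3:
  Lat: 32 + 45.686/60 = 32.761433
  hemisphere S, so the sign is −
  λ: 54.859′ = 0.914317°; total 0.914317
  E ⇒ keep positive
Point 4:
  φ: 78 + 6.028/60 = 78.100467
  S → negative
  Longitude: 14.209′ = 0.236817°; total 91.236817
  E → positive
Point 5:
  Lat: 88 + 31.6618/60 = 88.527697
  N ⇒ keep positive
  Longitude: 24.444′ = 0.407400°; total 69.407400
  W → negative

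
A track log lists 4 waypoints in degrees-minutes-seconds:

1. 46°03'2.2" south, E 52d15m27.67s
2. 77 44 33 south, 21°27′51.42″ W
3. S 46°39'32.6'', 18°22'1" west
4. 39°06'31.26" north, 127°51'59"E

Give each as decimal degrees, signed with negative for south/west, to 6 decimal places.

Point 1:
  φ: 46 + 3/60 + 2.2/3600 = 46.0506111
  S ⇒ negate
  Longitude: 52 + 15/60 + 27.67/3600 = 52.2576861
  E ⇒ keep positive
Point 2:
  Latitude: 44′ + 33″ = 44.55000′; 77 + 44.55000/60 = 77.7425000
  S → negative
  λ: 21 + 27/60 + 51.42/3600 = 21.4642833
  W ⇒ negate
Point 3:
  Latitude: 39′ + 32.6″ = 39.54333′; 46 + 39.54333/60 = 46.6590556
  S ⇒ negate
  λ: 18 + 22/60 + 1/3600 = 18.3669444
  W → negative
Point 4:
  φ: 39° + 6/60 + 31.26/3600 = 39 + 0.100000 + 0.008683 = 39.1086833
  N → positive
  Longitude: 127° + 51/60 + 59/3600 = 127 + 0.850000 + 0.016389 = 127.8663889
  E → positive

1. -46.050611, 52.257686
2. -77.742500, -21.464283
3. -46.659056, -18.366944
4. 39.108683, 127.866389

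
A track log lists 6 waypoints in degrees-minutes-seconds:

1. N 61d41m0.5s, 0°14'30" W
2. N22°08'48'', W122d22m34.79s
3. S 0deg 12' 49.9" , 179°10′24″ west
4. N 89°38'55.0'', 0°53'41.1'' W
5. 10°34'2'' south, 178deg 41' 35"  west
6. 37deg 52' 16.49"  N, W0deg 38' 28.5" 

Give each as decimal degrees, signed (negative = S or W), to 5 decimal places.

1. 61.68347, -0.24167
2. 22.14667, -122.37633
3. -0.21386, -179.17333
4. 89.64861, -0.89475
5. -10.56722, -178.69306
6. 37.87125, -0.64125

Point 1:
  Latitude: 41′ + 0.5″ = 41.00833′; 61 + 41.00833/60 = 61.683472
  N ⇒ keep positive
  Lon: 0 + 14/60 + 30/3600 = 0.241667
  W → negative
Point 2:
  φ: 22 + 8/60 + 48/3600 = 22.146667
  N → positive
  Lon: 22′ + 34.79″ = 22.57983′; 122 + 22.57983/60 = 122.376331
  W → negative
Point 3:
  Latitude: 0 + 12/60 + 49.9/3600 = 0.213861
  S → negative
  Lon: 179 + 10/60 + 24/3600 = 179.173333
  W ⇒ negate
Point 4:
  Latitude: 89 + 38/60 + 55/3600 = 89.648611
  N ⇒ keep positive
  Longitude: 0 + 53/60 + 41.1/3600 = 0.894750
  W ⇒ negate
Point 5:
  φ: 10° + 34/60 + 2/3600 = 10 + 0.566667 + 0.000556 = 10.567222
  hemisphere S, so the sign is −
  Longitude: 178 + 41/60 + 35/3600 = 178.693056
  W → negative
Point 6:
  Latitude: 37° + 52/60 + 16.49/3600 = 37 + 0.866667 + 0.004581 = 37.871247
  N ⇒ keep positive
  λ: 0° + 38/60 + 28.5/3600 = 0 + 0.633333 + 0.007917 = 0.641250
  W ⇒ negate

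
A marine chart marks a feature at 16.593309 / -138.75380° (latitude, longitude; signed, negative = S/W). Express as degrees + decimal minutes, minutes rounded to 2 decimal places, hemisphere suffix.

Latitude: fractional part 0.593309 → 35.5985 minutes
Longitude is negative → W; |value| = 138.753800
Longitude: 138° + 0.753800 × 60 = 138° 45.2280′

16° 35.60′ N, 138° 45.23′ W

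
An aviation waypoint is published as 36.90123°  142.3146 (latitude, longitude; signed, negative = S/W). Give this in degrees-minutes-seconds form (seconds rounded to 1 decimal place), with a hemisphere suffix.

Lat: whole degrees 36; 54.07380′ → 54′ and 4.428″
Lon: whole degrees 142; 18.87600′ → 18′ and 52.560″

36°54′4.4″ N, 142°18′52.6″ E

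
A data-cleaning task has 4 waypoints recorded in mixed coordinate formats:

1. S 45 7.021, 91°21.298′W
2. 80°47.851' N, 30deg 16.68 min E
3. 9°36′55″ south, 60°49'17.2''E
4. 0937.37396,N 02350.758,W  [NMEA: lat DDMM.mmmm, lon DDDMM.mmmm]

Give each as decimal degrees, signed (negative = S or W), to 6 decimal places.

Point 1:
  Latitude: 7.021′ = 0.117017°; total 45.1170167
  S → negative
  Lon: 91 + 21.298/60 = 91.3549667
  W ⇒ negate
Point 2:
  Latitude: 47.851′ = 0.797517°; total 80.7975167
  N → positive
  λ: 16.68′ = 0.278000°; total 30.2780000
  E ⇒ keep positive
Point 3:
  Lat: 9 + 36/60 + 55/3600 = 9.6152778
  S → negative
  Lon: 49′ + 17.2″ = 49.28667′; 60 + 49.28667/60 = 60.8214444
  E → positive
Point 4:
  φ: degrees = first 2 digits = 9, minutes = 37.37396; 9 + 37.37396/60 = 9.6228993
  N ⇒ keep positive
  λ: split at 3 digits → 023° and 50.758′; 23 + 50.758/60 = 23.8459667
  W ⇒ negate

1. -45.117017, -91.354967
2. 80.797517, 30.278000
3. -9.615278, 60.821444
4. 9.622899, -23.845967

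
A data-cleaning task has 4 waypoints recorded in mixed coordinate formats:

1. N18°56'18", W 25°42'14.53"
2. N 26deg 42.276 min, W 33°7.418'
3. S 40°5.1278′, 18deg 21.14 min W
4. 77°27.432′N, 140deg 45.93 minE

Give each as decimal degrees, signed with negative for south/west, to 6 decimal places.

1. 18.938333, -25.704036
2. 26.704600, -33.123633
3. -40.085463, -18.352333
4. 77.457200, 140.765500

Point 1:
  Lat: 18° + 56/60 + 18/3600 = 18 + 0.933333 + 0.005000 = 18.9383333
  N ⇒ keep positive
  λ: 25° + 42/60 + 14.53/3600 = 25 + 0.700000 + 0.004036 = 25.7040361
  hemisphere W, so the sign is −
Point 2:
  Lat: 42.276′ = 0.704600°; total 26.7046000
  N ⇒ keep positive
  λ: 7.418′ = 0.123633°; total 33.1236333
  W ⇒ negate
Point 3:
  Latitude: 5.1278′ = 0.085463°; total 40.0854633
  hemisphere S, so the sign is −
  Longitude: 21.14′ = 0.352333°; total 18.3523333
  W → negative
Point 4:
  φ: 77 + 27.432/60 = 77.4572000
  N → positive
  λ: 45.93′ = 0.765500°; total 140.7655000
  E ⇒ keep positive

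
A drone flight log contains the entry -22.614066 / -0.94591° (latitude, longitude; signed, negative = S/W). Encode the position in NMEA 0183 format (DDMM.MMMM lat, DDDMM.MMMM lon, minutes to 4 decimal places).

Latitude is negative → S; |value| = 22.614066
Latitude: 22° + 0.614066 × 60 = 22° 36.843960′
Longitude is negative → W; |value| = 0.945910
λ: 0° + 0.945910 × 60 = 0° 56.754600′

2236.8440,S / 00056.7546,W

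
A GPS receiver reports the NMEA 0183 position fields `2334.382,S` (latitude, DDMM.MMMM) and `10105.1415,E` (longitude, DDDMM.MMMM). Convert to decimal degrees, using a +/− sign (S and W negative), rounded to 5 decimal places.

-23.57303, 101.08569

Lat: split at 2 digits → 23° and 34.382′; 23 + 34.382/60 = 23.573033
S → negative
Longitude: split at 3 digits → 101° and 5.1415′; 101 + 5.1415/60 = 101.085692
E → positive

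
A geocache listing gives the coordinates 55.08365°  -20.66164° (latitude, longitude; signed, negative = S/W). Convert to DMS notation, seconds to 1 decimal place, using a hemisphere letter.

φ: 0.083650° → 5.01900′; 0.01900 × 60 = 1.140″
Longitude is negative → W; |value| = 20.661640
Longitude: 0.661640° → 39.69840′; 0.69840 × 60 = 41.904″

55°05′1.1″ N, 20°39′41.9″ W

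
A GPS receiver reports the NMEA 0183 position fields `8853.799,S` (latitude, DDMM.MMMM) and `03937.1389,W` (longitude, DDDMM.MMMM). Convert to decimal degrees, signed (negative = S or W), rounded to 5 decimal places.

-88.89665, -39.61898

φ: degrees = first 2 digits = 88, minutes = 53.799; 88 + 53.799/60 = 88.896650
hemisphere S, so the sign is −
Longitude: degrees = first 3 digits = 39, minutes = 37.1389; 39 + 37.1389/60 = 39.618982
W ⇒ negate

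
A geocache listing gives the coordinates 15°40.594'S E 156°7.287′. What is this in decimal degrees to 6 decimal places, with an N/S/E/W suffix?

15.676567° S, 156.121450° E

φ: 40.594′ = 0.676567°; total 15.6765667
Longitude: 7.287′ = 0.121450°; total 156.1214500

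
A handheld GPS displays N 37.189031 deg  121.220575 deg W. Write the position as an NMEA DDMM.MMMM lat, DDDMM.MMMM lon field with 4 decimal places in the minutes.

Lat: fractional part 0.189031 → 11.341860 minutes
λ: fractional part 0.220575 → 13.234500 minutes

3711.3419,N / 12113.2345,W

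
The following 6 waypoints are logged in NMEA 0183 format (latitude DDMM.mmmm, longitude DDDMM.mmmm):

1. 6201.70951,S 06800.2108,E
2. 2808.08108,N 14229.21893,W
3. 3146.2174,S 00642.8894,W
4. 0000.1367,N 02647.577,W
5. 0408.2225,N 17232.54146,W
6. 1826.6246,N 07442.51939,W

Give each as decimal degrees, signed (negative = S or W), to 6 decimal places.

1. -62.028492, 68.003513
2. 28.134685, -142.486982
3. -31.770290, -6.714823
4. 0.002278, -26.792950
5. 4.137042, -172.542358
6. 18.443743, -74.708657

Point 1:
  Lat: split at 2 digits → 62° and 1.70951′; 62 + 1.70951/60 = 62.0284918
  S ⇒ negate
  Longitude: split at 3 digits → 068° and 0.2108′; 68 + 0.2108/60 = 68.0035133
  E → positive
Point 2:
  φ: degrees = first 2 digits = 28, minutes = 8.08108; 28 + 8.08108/60 = 28.1346847
  N ⇒ keep positive
  λ: degrees = first 3 digits = 142, minutes = 29.21893; 142 + 29.21893/60 = 142.4869822
  W ⇒ negate
Point 3:
  Lat: degrees = first 2 digits = 31, minutes = 46.2174; 31 + 46.2174/60 = 31.7702900
  hemisphere S, so the sign is −
  Longitude: split at 3 digits → 006° and 42.8894′; 6 + 42.8894/60 = 6.7148233
  W ⇒ negate
Point 4:
  Latitude: split at 2 digits → 00° and 0.1367′; 0 + 0.1367/60 = 0.0022783
  N → positive
  Lon: split at 3 digits → 026° and 47.577′; 26 + 47.577/60 = 26.7929500
  hemisphere W, so the sign is −
Point 5:
  Lat: degrees = first 2 digits = 4, minutes = 8.2225; 4 + 8.2225/60 = 4.1370417
  N → positive
  Longitude: degrees = first 3 digits = 172, minutes = 32.54146; 172 + 32.54146/60 = 172.5423577
  W ⇒ negate
Point 6:
  Latitude: split at 2 digits → 18° and 26.6246′; 18 + 26.6246/60 = 18.4437433
  N → positive
  λ: degrees = first 3 digits = 74, minutes = 42.51939; 74 + 42.51939/60 = 74.7086565
  W → negative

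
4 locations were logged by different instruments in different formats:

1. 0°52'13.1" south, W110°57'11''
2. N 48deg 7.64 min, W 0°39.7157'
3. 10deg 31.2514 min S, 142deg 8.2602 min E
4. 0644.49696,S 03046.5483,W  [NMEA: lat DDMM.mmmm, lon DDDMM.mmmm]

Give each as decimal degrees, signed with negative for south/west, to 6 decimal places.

Point 1:
  Latitude: 0 + 52/60 + 13.1/3600 = 0.8703056
  S ⇒ negate
  Longitude: 110° + 57/60 + 11/3600 = 110 + 0.950000 + 0.003056 = 110.9530556
  hemisphere W, so the sign is −
Point 2:
  φ: 48 + 7.64/60 = 48.1273333
  N ⇒ keep positive
  Lon: 39.7157′ = 0.661928°; total 0.6619283
  hemisphere W, so the sign is −
Point 3:
  Lat: 10 + 31.2514/60 = 10.5208567
  S → negative
  Longitude: 8.2602′ = 0.137670°; total 142.1376700
  E ⇒ keep positive
Point 4:
  Lat: degrees = first 2 digits = 6, minutes = 44.49696; 6 + 44.49696/60 = 6.7416160
  S → negative
  λ: degrees = first 3 digits = 30, minutes = 46.5483; 30 + 46.5483/60 = 30.7758050
  W → negative

1. -0.870306, -110.953056
2. 48.127333, -0.661928
3. -10.520857, 142.137670
4. -6.741616, -30.775805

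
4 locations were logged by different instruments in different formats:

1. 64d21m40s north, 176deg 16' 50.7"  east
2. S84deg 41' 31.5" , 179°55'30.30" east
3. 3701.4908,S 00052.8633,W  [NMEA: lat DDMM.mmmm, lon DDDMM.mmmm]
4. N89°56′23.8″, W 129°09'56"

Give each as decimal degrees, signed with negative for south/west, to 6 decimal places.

1. 64.361111, 176.280750
2. -84.692083, 179.925083
3. -37.024847, -0.881055
4. 89.939944, -129.165556

Point 1:
  Latitude: 64° + 21/60 + 40/3600 = 64 + 0.350000 + 0.011111 = 64.3611111
  N ⇒ keep positive
  Longitude: 176° + 16/60 + 50.7/3600 = 176 + 0.266667 + 0.014083 = 176.2807500
  E → positive
Point 2:
  Latitude: 41′ + 31.5″ = 41.52500′; 84 + 41.52500/60 = 84.6920833
  hemisphere S, so the sign is −
  λ: 179 + 55/60 + 30.3/3600 = 179.9250833
  E ⇒ keep positive
Point 3:
  Lat: degrees = first 2 digits = 37, minutes = 1.4908; 37 + 1.4908/60 = 37.0248467
  S ⇒ negate
  Longitude: degrees = first 3 digits = 0, minutes = 52.8633; 0 + 52.8633/60 = 0.8810550
  W ⇒ negate
Point 4:
  φ: 89 + 56/60 + 23.8/3600 = 89.9399444
  N ⇒ keep positive
  λ: 129° + 9/60 + 56/3600 = 129 + 0.150000 + 0.015556 = 129.1655556
  W → negative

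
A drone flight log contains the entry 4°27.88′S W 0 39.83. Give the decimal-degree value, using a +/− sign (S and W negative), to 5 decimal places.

-4.46467, -0.66383

Latitude: 27.88′ = 0.464667°; total 4.464667
S ⇒ negate
Longitude: 0 + 39.83/60 = 0.663833
hemisphere W, so the sign is −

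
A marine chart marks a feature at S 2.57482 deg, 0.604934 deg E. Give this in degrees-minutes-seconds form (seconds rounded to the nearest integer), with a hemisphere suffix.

Lat: 0.574820 × 60 = 34.48920′ → 34′, remainder × 60 = 29.35″
Longitude: 0.604934 × 60 = 36.29604′ → 36′, remainder × 60 = 17.76″

2°34′29″ S, 0°36′18″ E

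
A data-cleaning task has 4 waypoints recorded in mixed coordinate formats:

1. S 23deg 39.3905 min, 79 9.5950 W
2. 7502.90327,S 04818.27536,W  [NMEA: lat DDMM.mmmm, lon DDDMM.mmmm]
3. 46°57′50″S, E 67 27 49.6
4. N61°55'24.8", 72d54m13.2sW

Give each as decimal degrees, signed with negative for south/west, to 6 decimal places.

1. -23.656508, -79.159917
2. -75.048388, -48.304589
3. -46.963889, 67.463778
4. 61.923556, -72.903667

Point 1:
  Lat: 23 + 39.3905/60 = 23.6565083
  hemisphere S, so the sign is −
  Longitude: 79 + 9.595/60 = 79.1599167
  hemisphere W, so the sign is −
Point 2:
  φ: split at 2 digits → 75° and 2.90327′; 75 + 2.90327/60 = 75.0483878
  S → negative
  Lon: degrees = first 3 digits = 48, minutes = 18.27536; 48 + 18.27536/60 = 48.3045893
  W ⇒ negate
Point 3:
  φ: 57′ + 50″ = 57.83333′; 46 + 57.83333/60 = 46.9638889
  hemisphere S, so the sign is −
  Longitude: 67 + 27/60 + 49.6/3600 = 67.4637778
  E ⇒ keep positive
Point 4:
  φ: 61° + 55/60 + 24.8/3600 = 61 + 0.916667 + 0.006889 = 61.9235556
  N ⇒ keep positive
  Lon: 72 + 54/60 + 13.2/3600 = 72.9036667
  W ⇒ negate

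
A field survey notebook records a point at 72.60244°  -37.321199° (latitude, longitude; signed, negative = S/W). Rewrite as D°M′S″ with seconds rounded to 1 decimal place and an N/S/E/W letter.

Latitude: 0.602440° → 36.14640′; 0.14640 × 60 = 8.784″
Longitude is negative → W; |value| = 37.321199
λ: 0.321199 × 60 = 19.27194′ → 19′, remainder × 60 = 16.316″

72°36′8.8″ N, 37°19′16.3″ W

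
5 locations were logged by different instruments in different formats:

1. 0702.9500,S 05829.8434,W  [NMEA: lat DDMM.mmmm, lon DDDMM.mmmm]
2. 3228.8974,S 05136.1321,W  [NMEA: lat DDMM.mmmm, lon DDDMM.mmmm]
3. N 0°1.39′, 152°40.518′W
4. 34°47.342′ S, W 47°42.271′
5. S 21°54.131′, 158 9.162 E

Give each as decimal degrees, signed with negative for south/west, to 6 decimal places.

1. -7.049167, -58.497390
2. -32.481623, -51.602202
3. 0.023167, -152.675300
4. -34.789033, -47.704517
5. -21.902183, 158.152700

Point 1:
  φ: split at 2 digits → 07° and 2.95′; 7 + 2.95/60 = 7.0491667
  hemisphere S, so the sign is −
  Lon: split at 3 digits → 058° and 29.8434′; 58 + 29.8434/60 = 58.4973900
  W → negative
Point 2:
  Latitude: split at 2 digits → 32° and 28.8974′; 32 + 28.8974/60 = 32.4816233
  S → negative
  λ: split at 3 digits → 051° and 36.1321′; 51 + 36.1321/60 = 51.6022017
  hemisphere W, so the sign is −
Point 3:
  φ: 0 + 1.39/60 = 0.0231667
  N → positive
  Longitude: 152 + 40.518/60 = 152.6753000
  hemisphere W, so the sign is −
Point 4:
  Lat: 34 + 47.342/60 = 34.7890333
  S ⇒ negate
  λ: 42.271′ = 0.704517°; total 47.7045167
  hemisphere W, so the sign is −
Point 5:
  Latitude: 54.131′ = 0.902183°; total 21.9021833
  S ⇒ negate
  Longitude: 158 + 9.162/60 = 158.1527000
  E → positive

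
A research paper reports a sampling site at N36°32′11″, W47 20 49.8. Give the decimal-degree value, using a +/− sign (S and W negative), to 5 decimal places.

36.53639, -47.34717

φ: 36° + 32/60 + 11/3600 = 36 + 0.533333 + 0.003056 = 36.536389
N → positive
Lon: 47 + 20/60 + 49.8/3600 = 47.347167
W ⇒ negate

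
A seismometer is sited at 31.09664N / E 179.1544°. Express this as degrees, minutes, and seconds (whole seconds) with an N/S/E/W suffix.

31°05′48″ N, 179°09′16″ E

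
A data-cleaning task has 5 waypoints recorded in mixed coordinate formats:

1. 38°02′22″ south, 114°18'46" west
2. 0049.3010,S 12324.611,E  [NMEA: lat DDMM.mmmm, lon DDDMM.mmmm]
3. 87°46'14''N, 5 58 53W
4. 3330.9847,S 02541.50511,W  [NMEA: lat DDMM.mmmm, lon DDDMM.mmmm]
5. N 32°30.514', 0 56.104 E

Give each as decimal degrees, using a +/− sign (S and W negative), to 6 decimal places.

Point 1:
  φ: 2′ + 22″ = 2.36667′; 38 + 2.36667/60 = 38.0394444
  S ⇒ negate
  Longitude: 114° + 18/60 + 46/3600 = 114 + 0.300000 + 0.012778 = 114.3127778
  W ⇒ negate
Point 2:
  Latitude: split at 2 digits → 00° and 49.301′; 0 + 49.301/60 = 0.8216833
  S → negative
  λ: degrees = first 3 digits = 123, minutes = 24.611; 123 + 24.611/60 = 123.4101833
  E → positive
Point 3:
  φ: 87° + 46/60 + 14/3600 = 87 + 0.766667 + 0.003889 = 87.7705556
  N ⇒ keep positive
  Longitude: 5° + 58/60 + 53/3600 = 5 + 0.966667 + 0.014722 = 5.9813889
  hemisphere W, so the sign is −
Point 4:
  Lat: split at 2 digits → 33° and 30.9847′; 33 + 30.9847/60 = 33.5164117
  hemisphere S, so the sign is −
  Longitude: split at 3 digits → 025° and 41.50511′; 25 + 41.50511/60 = 25.6917518
  W ⇒ negate
Point 5:
  Latitude: 32 + 30.514/60 = 32.5085667
  N → positive
  λ: 0 + 56.104/60 = 0.9350667
  E ⇒ keep positive

1. -38.039444, -114.312778
2. -0.821683, 123.410183
3. 87.770556, -5.981389
4. -33.516412, -25.691752
5. 32.508567, 0.935067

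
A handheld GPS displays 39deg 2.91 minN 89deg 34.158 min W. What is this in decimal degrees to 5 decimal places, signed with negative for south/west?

φ: 2.91′ = 0.048500°; total 39.048500
N → positive
λ: 34.158′ = 0.569300°; total 89.569300
hemisphere W, so the sign is −

39.04850, -89.56930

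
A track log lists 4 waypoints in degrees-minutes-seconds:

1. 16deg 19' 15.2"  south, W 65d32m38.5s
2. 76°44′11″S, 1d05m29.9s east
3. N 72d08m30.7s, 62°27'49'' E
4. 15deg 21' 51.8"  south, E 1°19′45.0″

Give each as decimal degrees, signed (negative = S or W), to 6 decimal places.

Point 1:
  Latitude: 19′ + 15.2″ = 19.25333′; 16 + 19.25333/60 = 16.3208889
  hemisphere S, so the sign is −
  Lon: 65° + 32/60 + 38.5/3600 = 65 + 0.533333 + 0.010694 = 65.5440278
  hemisphere W, so the sign is −
Point 2:
  Latitude: 76° + 44/60 + 11/3600 = 76 + 0.733333 + 0.003056 = 76.7363889
  hemisphere S, so the sign is −
  Longitude: 1° + 5/60 + 29.9/3600 = 1 + 0.083333 + 0.008306 = 1.0916389
  E → positive
Point 3:
  φ: 8′ + 30.7″ = 8.51167′; 72 + 8.51167/60 = 72.1418611
  N → positive
  Longitude: 62 + 27/60 + 49/3600 = 62.4636111
  E → positive
Point 4:
  φ: 15 + 21/60 + 51.8/3600 = 15.3643889
  S ⇒ negate
  λ: 19′ + 45″ = 19.75000′; 1 + 19.75000/60 = 1.3291667
  E ⇒ keep positive

1. -16.320889, -65.544028
2. -76.736389, 1.091639
3. 72.141861, 62.463611
4. -15.364389, 1.329167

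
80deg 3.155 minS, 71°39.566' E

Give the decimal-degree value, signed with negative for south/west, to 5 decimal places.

-80.05258, 71.65943

φ: 80 + 3.155/60 = 80.052583
S → negative
Longitude: 39.566′ = 0.659433°; total 71.659433
E ⇒ keep positive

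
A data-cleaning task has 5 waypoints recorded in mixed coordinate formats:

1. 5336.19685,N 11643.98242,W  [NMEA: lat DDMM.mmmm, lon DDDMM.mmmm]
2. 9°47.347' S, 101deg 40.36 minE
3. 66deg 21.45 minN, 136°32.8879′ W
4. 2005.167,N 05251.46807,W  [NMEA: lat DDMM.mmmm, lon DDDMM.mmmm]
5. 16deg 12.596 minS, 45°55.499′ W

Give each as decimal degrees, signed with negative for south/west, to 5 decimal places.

1. 53.60328, -116.73304
2. -9.78912, 101.67267
3. 66.35750, -136.54813
4. 20.08612, -52.85780
5. -16.20993, -45.92498

Point 1:
  Latitude: degrees = first 2 digits = 53, minutes = 36.19685; 53 + 36.19685/60 = 53.603281
  N ⇒ keep positive
  Longitude: split at 3 digits → 116° and 43.98242′; 116 + 43.98242/60 = 116.733040
  W → negative
Point 2:
  φ: 9 + 47.347/60 = 9.789117
  S ⇒ negate
  λ: 101 + 40.36/60 = 101.672667
  E → positive
Point 3:
  Lat: 66 + 21.45/60 = 66.357500
  N ⇒ keep positive
  Longitude: 136 + 32.8879/60 = 136.548132
  W ⇒ negate
Point 4:
  Lat: degrees = first 2 digits = 20, minutes = 5.167; 20 + 5.167/60 = 20.086117
  N → positive
  Lon: degrees = first 3 digits = 52, minutes = 51.46807; 52 + 51.46807/60 = 52.857801
  W → negative
Point 5:
  φ: 16 + 12.596/60 = 16.209933
  S ⇒ negate
  Longitude: 55.499′ = 0.924983°; total 45.924983
  W → negative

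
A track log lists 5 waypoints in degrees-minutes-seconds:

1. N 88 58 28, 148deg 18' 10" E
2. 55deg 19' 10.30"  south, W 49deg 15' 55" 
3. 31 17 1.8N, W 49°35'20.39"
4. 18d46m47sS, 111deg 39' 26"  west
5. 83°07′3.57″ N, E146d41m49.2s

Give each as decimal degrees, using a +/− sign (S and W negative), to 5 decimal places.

1. 88.97444, 148.30278
2. -55.31953, -49.26528
3. 31.28383, -49.58900
4. -18.77972, -111.65722
5. 83.11766, 146.69700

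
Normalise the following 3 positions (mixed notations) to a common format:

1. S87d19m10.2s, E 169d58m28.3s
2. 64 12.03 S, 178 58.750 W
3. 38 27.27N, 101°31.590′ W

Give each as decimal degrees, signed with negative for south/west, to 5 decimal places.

Point 1:
  Lat: 19′ + 10.2″ = 19.17000′; 87 + 19.17000/60 = 87.319500
  S → negative
  λ: 169° + 58/60 + 28.3/3600 = 169 + 0.966667 + 0.007861 = 169.974528
  E ⇒ keep positive
Point 2:
  Lat: 64 + 12.03/60 = 64.200500
  hemisphere S, so the sign is −
  Lon: 58.75′ = 0.979167°; total 178.979167
  W ⇒ negate
Point 3:
  Lat: 27.27′ = 0.454500°; total 38.454500
  N ⇒ keep positive
  Lon: 101 + 31.59/60 = 101.526500
  W → negative

1. -87.31950, 169.97453
2. -64.20050, -178.97917
3. 38.45450, -101.52650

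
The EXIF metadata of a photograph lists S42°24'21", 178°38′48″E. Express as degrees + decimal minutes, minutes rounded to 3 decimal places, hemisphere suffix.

42° 24.350′ S, 178° 38.800′ E

Latitude: seconds/60 = 0.35000; minutes = 24 + 0.35000 = 24.35000
λ: 38 + 48/60 = 38.80000′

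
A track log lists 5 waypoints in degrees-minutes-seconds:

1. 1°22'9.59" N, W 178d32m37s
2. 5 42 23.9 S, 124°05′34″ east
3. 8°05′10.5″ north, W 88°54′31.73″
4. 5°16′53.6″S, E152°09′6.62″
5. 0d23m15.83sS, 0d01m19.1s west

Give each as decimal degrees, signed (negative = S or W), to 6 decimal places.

1. 1.369331, -178.543611
2. -5.706639, 124.092778
3. 8.086250, -88.908814
4. -5.281556, 152.151839
5. -0.387731, -0.021972

Point 1:
  Latitude: 1 + 22/60 + 9.59/3600 = 1.3693306
  N ⇒ keep positive
  Longitude: 178° + 32/60 + 37/3600 = 178 + 0.533333 + 0.010278 = 178.5436111
  hemisphere W, so the sign is −
Point 2:
  Lat: 42′ + 23.9″ = 42.39833′; 5 + 42.39833/60 = 5.7066389
  hemisphere S, so the sign is −
  Lon: 124° + 5/60 + 34/3600 = 124 + 0.083333 + 0.009444 = 124.0927778
  E ⇒ keep positive
Point 3:
  φ: 5′ + 10.5″ = 5.17500′; 8 + 5.17500/60 = 8.0862500
  N → positive
  Longitude: 88° + 54/60 + 31.73/3600 = 88 + 0.900000 + 0.008814 = 88.9088139
  W ⇒ negate
Point 4:
  φ: 5° + 16/60 + 53.6/3600 = 5 + 0.266667 + 0.014889 = 5.2815556
  hemisphere S, so the sign is −
  Longitude: 152 + 9/60 + 6.62/3600 = 152.1518389
  E ⇒ keep positive
Point 5:
  φ: 23′ + 15.83″ = 23.26383′; 0 + 23.26383/60 = 0.3877306
  S → negative
  Longitude: 1′ + 19.1″ = 1.31833′; 0 + 1.31833/60 = 0.0219722
  W → negative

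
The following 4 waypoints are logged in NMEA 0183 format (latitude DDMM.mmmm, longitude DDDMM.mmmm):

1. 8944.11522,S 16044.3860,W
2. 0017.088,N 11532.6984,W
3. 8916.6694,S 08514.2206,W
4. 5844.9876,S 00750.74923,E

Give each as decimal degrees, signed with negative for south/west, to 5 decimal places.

1. -89.73525, -160.73977
2. 0.28480, -115.54497
3. -89.27782, -85.23701
4. -58.74979, 7.84582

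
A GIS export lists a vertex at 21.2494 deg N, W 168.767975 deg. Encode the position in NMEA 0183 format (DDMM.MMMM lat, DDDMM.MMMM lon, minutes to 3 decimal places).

2114.964,N / 16846.079,W

φ: fractional part 0.249400 → 14.96400 minutes
Lon: 168° + 0.767975 × 60 = 168° 46.07850′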